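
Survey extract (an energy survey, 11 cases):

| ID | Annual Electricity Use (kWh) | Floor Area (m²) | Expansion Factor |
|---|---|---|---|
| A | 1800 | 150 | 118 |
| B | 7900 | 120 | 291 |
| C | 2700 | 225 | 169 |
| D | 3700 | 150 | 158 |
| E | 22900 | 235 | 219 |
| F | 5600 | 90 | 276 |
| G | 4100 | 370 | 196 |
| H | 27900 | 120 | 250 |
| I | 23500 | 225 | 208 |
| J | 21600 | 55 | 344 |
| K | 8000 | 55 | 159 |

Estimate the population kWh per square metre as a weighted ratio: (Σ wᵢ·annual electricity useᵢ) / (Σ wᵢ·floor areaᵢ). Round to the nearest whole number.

Σ wᵢ·y = 1800×118 + 7900×291 + 2700×169 + 3700×158 + 22900×219 + 5600×276 + 4100×196 + 27900×250 + 23500×208 + 21600×344 + 8000×159
  = 212400 + 2298900 + 456300 + 584600 + 5015100 + 1545600 + 803600 + 6975000 + 4888000 + 7430400 + 1272000 = 31481900
Σ wᵢ·x = 150×118 + 120×291 + 225×169 + 150×158 + 235×219 + 90×276 + 370×196 + 120×250 + 225×208 + 55×344 + 55×159
  = 17700 + 34920 + 38025 + 23700 + 51465 + 24840 + 72520 + 30000 + 46800 + 18920 + 8745 = 367635
Ratio = 31481900 / 367635 = 85.633577

86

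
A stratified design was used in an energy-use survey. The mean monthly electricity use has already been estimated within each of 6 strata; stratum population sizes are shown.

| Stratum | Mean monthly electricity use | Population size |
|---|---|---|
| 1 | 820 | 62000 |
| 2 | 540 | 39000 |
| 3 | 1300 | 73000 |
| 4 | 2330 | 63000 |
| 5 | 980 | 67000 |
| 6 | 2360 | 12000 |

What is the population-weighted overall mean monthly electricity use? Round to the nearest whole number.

1290

Σ Nₕ·x̄ₕ = 407570000
Σ Nₕ = 316000
Overall mean = 407570000 / 316000 = 1289.7785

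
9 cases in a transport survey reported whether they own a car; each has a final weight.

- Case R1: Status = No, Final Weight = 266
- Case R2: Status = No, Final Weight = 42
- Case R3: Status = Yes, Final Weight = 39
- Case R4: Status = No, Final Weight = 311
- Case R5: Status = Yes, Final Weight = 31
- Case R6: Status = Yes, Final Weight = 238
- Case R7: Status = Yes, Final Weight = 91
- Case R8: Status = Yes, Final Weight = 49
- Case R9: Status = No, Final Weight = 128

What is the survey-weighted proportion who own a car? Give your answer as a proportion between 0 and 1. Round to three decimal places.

0.375

Sum of weights for 'Yes' = 39 + 31 + 238 + 91 + 49 = 448
Total weight = 266 + 42 + 39 + 311 + 31 + 238 + 91 + 49 + 128 = 1195
Weighted proportion = 448 / 1195 = 0.3748954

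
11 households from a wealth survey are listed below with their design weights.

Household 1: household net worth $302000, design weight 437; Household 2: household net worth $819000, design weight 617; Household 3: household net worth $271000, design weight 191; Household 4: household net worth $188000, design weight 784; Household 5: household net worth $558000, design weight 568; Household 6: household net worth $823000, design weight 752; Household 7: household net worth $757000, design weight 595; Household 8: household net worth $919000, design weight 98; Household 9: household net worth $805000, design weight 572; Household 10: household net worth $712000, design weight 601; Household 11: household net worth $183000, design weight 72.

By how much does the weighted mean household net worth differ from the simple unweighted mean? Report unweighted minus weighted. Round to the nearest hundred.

-31900

Unweighted sum = 302000 + 819000 + 271000 + 188000 + 558000 + 823000 + 757000 + 919000 + 805000 + 712000 + 183000 = 6337000
Unweighted mean = 6337000 / 11 = 576090.91
Weighted sum = 3214315000
Sum of weights = 5287
Weighted mean = 3214315000 / 5287 = 607965.77
Difference (unweighted minus weighted) = -31874.856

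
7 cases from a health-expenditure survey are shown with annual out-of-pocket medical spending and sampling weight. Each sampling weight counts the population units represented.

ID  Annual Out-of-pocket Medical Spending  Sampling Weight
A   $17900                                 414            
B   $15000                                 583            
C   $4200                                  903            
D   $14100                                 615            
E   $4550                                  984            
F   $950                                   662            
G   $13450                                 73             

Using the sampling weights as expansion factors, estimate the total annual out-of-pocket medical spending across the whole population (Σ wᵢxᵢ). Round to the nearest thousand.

Weighted total = 17900×414 + 15000×583 + 4200×903 + 14100×615 + 4550×984 + 950×662 + 13450×73
  = 34707650

34708000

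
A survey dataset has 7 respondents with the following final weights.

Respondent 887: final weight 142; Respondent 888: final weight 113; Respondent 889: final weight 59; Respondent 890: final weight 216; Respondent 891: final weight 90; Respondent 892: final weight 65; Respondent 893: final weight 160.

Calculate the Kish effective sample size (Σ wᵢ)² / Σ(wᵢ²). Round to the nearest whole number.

6

Σ wᵢ = 142 + 113 + 59 + 216 + 90 + 65 + 160 = 845
Σ wᵢ² = 20164 + 12769 + 3481 + 46656 + 8100 + 4225 + 25600 = 120995
n_eff = 845² / 120995 = 714025 / 120995 = 5.9012769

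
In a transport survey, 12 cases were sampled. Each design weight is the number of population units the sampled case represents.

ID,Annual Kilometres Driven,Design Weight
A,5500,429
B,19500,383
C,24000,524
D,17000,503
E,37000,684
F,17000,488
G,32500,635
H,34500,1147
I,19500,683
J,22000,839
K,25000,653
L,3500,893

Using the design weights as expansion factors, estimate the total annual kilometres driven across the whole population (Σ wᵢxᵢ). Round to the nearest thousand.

Weighted total = 5500×429 + 19500×383 + 24000×524 + 17000×503 + 37000×684 + 17000×488 + 32500×635 + 34500×1147 + 19500×683 + 22000×839 + 25000×653 + 3500×893
  = 2359500 + 7468500 + 12576000 + 8551000 + 25308000 + 8296000 + 20637500 + 39571500 + 13318500 + 18458000 + 16325000 + 3125500 = 175995000

175995000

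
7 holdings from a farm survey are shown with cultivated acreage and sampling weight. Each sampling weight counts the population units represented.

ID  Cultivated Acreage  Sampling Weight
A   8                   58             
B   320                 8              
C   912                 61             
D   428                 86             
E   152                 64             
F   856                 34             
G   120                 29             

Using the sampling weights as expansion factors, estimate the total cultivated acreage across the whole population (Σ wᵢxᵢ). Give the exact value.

Weighted total = 137776

137776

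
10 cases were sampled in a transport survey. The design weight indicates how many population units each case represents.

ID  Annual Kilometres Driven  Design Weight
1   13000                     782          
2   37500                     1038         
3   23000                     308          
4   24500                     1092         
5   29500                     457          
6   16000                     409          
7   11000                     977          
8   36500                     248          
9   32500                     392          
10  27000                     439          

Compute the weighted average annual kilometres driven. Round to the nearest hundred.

Weighted sum = 13000×782 + 37500×1038 + 23000×308 + 24500×1092 + 29500×457 + 16000×409 + 11000×977 + 36500×248 + 32500×392 + 27000×439
  = 10166000 + 38925000 + 7084000 + 26754000 + 13481500 + 6544000 + 10747000 + 9052000 + 12740000 + 11853000 = 147346500
Sum of weights = 782 + 1038 + 308 + 1092 + 457 + 409 + 977 + 248 + 392 + 439 = 6142
Weighted mean = 147346500 / 6142 = 23989.987

24000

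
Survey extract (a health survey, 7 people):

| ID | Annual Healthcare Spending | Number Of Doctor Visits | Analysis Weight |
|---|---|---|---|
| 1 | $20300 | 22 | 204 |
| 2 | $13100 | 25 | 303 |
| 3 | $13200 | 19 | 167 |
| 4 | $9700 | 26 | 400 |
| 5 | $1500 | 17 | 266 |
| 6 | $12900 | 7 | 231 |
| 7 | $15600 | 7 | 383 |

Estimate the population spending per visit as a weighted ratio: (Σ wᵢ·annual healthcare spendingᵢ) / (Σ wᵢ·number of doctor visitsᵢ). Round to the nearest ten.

680

Σ wᵢ·y = 20300×204 + 13100×303 + 13200×167 + 9700×400 + 1500×266 + 12900×231 + 15600×383
  = 4141200 + 3969300 + 2204400 + 3880000 + 399000 + 2979900 + 5974800 = 23548600
Σ wᵢ·x = 22×204 + 25×303 + 19×167 + 26×400 + 17×266 + 7×231 + 7×383
  = 4488 + 7575 + 3173 + 10400 + 4522 + 1617 + 2681 = 34456
Ratio = 23548600 / 34456 = 683.43975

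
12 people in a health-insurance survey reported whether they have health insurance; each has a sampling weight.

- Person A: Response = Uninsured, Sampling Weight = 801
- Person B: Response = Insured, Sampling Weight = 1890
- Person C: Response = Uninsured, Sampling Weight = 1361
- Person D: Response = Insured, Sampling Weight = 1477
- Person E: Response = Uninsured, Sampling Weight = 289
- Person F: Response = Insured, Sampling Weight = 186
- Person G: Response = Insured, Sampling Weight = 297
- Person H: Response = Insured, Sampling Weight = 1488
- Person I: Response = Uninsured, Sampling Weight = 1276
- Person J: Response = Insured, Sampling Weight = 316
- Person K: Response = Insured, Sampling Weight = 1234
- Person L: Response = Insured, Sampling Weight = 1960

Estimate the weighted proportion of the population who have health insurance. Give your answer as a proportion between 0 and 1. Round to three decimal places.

0.704

Sum of weights for 'Insured' = 1890 + 1477 + 186 + 297 + 1488 + 316 + 1234 + 1960 = 8848
Total weight = 12575
Weighted proportion = 8848 / 12575 = 0.70361829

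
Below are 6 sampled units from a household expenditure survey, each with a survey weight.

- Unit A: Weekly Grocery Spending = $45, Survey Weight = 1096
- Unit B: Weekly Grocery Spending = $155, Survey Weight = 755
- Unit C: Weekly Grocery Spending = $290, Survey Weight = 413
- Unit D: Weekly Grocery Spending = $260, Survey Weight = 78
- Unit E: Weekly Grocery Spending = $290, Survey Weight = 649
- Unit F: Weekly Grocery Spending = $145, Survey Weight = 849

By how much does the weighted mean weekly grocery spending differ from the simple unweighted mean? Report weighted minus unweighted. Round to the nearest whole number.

-37

Unweighted sum = 45 + 155 + 290 + 260 + 290 + 145 = 1185
Unweighted mean = 1185 / 6 = 197.5
Weighted sum = 45×1096 + 155×755 + 290×413 + 260×78 + 290×649 + 145×849
  = 49320 + 117025 + 119770 + 20280 + 188210 + 123105 = 617710
Sum of weights = 3840
Weighted mean = 617710 / 3840 = 160.86198
Difference (weighted minus unweighted) = -36.638021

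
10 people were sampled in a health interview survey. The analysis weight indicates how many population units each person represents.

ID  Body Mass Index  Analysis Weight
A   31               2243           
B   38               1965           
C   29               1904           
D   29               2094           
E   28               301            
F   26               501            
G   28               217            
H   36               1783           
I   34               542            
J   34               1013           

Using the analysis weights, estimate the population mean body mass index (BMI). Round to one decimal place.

Weighted sum = 31×2243 + 38×1965 + 29×1904 + 29×2094 + 28×301 + 26×501 + 28×217 + 36×1783 + 34×542 + 34×1013
  = 404733
Sum of weights = 2243 + 1965 + 1904 + 2094 + 301 + 501 + 217 + 1783 + 542 + 1013 = 12563
Weighted mean = 404733 / 12563 = 32.21627

32.2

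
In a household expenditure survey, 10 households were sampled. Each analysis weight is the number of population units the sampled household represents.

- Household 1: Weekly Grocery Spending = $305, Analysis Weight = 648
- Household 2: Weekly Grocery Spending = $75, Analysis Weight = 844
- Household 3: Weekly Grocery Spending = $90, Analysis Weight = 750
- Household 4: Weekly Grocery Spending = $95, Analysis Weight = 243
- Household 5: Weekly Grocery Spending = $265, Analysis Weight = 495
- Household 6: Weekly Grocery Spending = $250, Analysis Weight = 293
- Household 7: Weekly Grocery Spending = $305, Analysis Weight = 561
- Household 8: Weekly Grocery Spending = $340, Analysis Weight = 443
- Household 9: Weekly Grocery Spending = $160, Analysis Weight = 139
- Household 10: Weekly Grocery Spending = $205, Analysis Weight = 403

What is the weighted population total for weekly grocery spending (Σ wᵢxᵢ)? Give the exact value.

Weighted total = 305×648 + 75×844 + 90×750 + 95×243 + 265×495 + 250×293 + 305×561 + 340×443 + 160×139 + 205×403
  = 197640 + 63300 + 67500 + 23085 + 131175 + 73250 + 171105 + 150620 + 22240 + 82615 = 982530

982530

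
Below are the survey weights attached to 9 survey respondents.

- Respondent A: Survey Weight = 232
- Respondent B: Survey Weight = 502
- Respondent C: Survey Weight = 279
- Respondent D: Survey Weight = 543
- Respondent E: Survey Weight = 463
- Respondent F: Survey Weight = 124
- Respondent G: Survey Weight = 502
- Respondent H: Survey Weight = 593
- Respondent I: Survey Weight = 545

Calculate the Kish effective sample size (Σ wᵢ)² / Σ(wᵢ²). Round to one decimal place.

Σ wᵢ = 232 + 502 + 279 + 543 + 463 + 124 + 502 + 593 + 545 = 3783
Σ wᵢ² = 53824 + 252004 + 77841 + 294849 + 214369 + 15376 + 252004 + 351649 + 297025 = 1808941
n_eff = 3783² / 1808941 = 14311089 / 1808941 = 7.9113078

7.9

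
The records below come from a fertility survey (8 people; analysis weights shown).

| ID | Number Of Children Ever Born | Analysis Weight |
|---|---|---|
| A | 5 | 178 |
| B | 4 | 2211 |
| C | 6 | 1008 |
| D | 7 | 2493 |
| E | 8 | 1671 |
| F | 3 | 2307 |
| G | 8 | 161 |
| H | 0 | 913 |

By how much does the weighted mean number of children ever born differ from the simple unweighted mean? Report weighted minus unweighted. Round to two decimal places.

Unweighted sum = 5 + 4 + 6 + 7 + 8 + 3 + 8 + 0 = 41
Unweighted mean = 41 / 8 = 5.125
Weighted sum = 5×178 + 4×2211 + 6×1008 + 7×2493 + 8×1671 + 3×2307 + 8×161 + 0×913
  = 890 + 8844 + 6048 + 17451 + 13368 + 6921 + 1288 + 0 = 54810
Sum of weights = 10942
Weighted mean = 54810 / 10942 = 5.0091391
Difference (weighted minus unweighted) = -0.1158609

-0.12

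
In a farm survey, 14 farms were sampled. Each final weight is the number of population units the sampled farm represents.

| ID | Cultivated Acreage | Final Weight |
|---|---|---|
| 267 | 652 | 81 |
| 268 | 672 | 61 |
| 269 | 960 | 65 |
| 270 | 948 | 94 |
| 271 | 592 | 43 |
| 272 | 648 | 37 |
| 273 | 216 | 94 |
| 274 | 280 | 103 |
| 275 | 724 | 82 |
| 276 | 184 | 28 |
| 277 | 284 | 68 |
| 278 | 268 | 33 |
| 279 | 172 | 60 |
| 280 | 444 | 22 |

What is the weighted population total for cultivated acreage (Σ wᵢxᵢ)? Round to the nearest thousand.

457000

Weighted total = 456656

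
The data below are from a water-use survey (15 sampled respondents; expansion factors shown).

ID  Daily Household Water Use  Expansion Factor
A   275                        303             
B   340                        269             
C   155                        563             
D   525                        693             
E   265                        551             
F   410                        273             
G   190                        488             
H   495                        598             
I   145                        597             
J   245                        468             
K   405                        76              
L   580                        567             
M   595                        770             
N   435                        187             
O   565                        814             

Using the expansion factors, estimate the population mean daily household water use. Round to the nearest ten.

Weighted sum = 2832820
Sum of weights = 7217
Weighted mean = 2832820 / 7217 = 392.52044

390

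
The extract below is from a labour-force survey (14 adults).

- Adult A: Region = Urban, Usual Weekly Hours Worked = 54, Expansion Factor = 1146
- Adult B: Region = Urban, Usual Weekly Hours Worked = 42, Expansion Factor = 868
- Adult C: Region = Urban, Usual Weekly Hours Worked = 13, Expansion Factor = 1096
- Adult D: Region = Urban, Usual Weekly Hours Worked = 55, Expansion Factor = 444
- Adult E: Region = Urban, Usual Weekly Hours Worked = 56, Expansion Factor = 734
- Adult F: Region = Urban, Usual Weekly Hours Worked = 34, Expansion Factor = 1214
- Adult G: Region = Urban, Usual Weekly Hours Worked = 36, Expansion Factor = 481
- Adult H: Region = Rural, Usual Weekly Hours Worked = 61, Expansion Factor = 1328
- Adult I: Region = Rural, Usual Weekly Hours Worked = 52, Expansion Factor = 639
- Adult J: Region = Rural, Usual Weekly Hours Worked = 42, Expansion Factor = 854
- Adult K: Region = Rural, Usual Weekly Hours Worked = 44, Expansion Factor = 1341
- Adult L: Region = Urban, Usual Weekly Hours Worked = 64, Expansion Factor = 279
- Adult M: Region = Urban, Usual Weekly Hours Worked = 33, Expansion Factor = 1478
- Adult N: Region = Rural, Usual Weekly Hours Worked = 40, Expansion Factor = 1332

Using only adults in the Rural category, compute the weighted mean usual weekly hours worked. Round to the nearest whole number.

48

Rural rows: H, I, J, K, N
Weighted sum = 61×1328 + 52×639 + 42×854 + 44×1341 + 40×1332
  = 262388
Sum of weights = 1328 + 639 + 854 + 1341 + 1332 = 5494
Weighted mean = 262388 / 5494 = 47.75901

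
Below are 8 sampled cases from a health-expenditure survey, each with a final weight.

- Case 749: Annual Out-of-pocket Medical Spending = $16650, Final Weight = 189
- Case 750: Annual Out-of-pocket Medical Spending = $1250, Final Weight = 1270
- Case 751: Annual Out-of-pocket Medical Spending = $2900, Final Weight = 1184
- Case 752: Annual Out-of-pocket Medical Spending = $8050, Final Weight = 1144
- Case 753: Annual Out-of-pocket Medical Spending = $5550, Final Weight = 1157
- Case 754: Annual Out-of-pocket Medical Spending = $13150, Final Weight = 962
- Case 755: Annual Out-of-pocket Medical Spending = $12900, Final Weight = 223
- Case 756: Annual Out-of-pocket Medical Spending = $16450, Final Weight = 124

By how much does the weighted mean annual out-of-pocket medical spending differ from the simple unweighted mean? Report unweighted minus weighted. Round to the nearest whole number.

Unweighted sum = 16650 + 1250 + 2900 + 8050 + 5550 + 13150 + 12900 + 16450 = 76900
Unweighted mean = 76900 / 8 = 9612.5
Weighted sum = 16650×189 + 1250×1270 + 2900×1184 + 8050×1144 + 5550×1157 + 13150×962 + 12900×223 + 16450×124
  = 3146850 + 1587500 + 3433600 + 9209200 + 6421350 + 12650300 + 2876700 + 2039800 = 41365300
Sum of weights = 189 + 1270 + 1184 + 1144 + 1157 + 962 + 223 + 124 = 6253
Weighted mean = 41365300 / 6253 = 6615.2727
Difference (unweighted minus weighted) = 2997.2273

2997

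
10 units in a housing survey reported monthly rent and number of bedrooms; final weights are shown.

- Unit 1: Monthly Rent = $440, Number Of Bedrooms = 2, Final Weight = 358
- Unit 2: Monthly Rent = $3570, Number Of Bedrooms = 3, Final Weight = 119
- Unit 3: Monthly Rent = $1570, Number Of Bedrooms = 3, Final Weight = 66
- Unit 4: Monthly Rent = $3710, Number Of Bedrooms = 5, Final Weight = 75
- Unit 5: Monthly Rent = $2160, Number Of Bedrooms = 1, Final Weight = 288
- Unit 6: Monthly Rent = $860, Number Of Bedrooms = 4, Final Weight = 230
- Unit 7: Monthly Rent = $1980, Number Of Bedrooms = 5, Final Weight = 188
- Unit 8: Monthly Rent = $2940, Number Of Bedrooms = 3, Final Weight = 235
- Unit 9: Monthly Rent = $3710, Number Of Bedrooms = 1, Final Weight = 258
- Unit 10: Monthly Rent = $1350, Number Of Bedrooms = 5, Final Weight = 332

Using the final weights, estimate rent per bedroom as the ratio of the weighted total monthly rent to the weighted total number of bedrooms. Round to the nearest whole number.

663

Σ wᵢ·y = 440×358 + 3570×119 + 1570×66 + 3710×75 + 2160×288 + 860×230 + 1980×188 + 2940×235 + 3710×258 + 1350×332
  = 157520 + 424830 + 103620 + 278250 + 622080 + 197800 + 372240 + 690900 + 957180 + 448200 = 4252620
Σ wᵢ·x = 2×358 + 3×119 + 3×66 + 5×75 + 1×288 + 4×230 + 5×188 + 3×235 + 1×258 + 5×332
  = 716 + 357 + 198 + 375 + 288 + 920 + 940 + 705 + 258 + 1660 = 6417
Ratio = 4252620 / 6417 = 662.71155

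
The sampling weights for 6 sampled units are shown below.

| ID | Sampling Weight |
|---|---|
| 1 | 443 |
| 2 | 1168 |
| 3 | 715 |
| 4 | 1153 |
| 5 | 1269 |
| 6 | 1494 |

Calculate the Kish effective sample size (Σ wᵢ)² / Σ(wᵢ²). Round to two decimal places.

Σ wᵢ = 443 + 1168 + 715 + 1153 + 1269 + 1494 = 6242
Σ wᵢ² = 196249 + 1364224 + 511225 + 1329409 + 1610361 + 2232036 = 7243504
n_eff = 6242² / 7243504 = 38962564 / 7243504 = 5.3789663

5.38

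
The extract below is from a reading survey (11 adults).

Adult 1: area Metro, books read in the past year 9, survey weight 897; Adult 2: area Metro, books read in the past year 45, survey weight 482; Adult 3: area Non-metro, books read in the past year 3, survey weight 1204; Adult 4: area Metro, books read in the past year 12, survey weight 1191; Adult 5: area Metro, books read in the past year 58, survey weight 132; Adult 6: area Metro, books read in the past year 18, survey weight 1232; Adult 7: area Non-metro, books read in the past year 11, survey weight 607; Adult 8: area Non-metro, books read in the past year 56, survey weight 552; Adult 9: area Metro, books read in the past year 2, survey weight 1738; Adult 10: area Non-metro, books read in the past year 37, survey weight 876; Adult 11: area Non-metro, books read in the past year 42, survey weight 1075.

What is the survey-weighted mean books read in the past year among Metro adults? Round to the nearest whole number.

14

Metro rows: 1, 2, 4, 5, 6, 9
Weighted sum = 9×897 + 45×482 + 12×1191 + 58×132 + 18×1232 + 2×1738
  = 8073 + 21690 + 14292 + 7656 + 22176 + 3476 = 77363
Sum of weights = 5672
Weighted mean = 77363 / 5672 = 13.639457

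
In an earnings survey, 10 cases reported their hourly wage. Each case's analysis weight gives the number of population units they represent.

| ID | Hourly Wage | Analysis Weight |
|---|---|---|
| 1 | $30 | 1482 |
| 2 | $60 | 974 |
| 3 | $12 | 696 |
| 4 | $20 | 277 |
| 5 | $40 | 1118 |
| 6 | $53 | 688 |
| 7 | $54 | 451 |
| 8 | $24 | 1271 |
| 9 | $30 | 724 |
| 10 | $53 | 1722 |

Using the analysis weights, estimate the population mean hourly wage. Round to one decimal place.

Weighted sum = 30×1482 + 60×974 + 12×696 + 20×277 + 40×1118 + 53×688 + 54×451 + 24×1271 + 30×724 + 53×1722
  = 365820
Sum of weights = 9403
Weighted mean = 365820 / 9403 = 38.904605

38.9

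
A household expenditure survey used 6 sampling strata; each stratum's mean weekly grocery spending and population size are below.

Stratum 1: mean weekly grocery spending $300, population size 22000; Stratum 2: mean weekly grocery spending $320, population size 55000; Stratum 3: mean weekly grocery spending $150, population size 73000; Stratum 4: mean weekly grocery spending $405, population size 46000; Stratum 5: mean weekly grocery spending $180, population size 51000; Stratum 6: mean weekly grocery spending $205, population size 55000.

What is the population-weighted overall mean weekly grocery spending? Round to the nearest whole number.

Σ Nₕ·x̄ₕ = 74235000
Σ Nₕ = 22000 + 55000 + 73000 + 46000 + 51000 + 55000 = 302000
Overall mean = 74235000 / 302000 = 245.81126

246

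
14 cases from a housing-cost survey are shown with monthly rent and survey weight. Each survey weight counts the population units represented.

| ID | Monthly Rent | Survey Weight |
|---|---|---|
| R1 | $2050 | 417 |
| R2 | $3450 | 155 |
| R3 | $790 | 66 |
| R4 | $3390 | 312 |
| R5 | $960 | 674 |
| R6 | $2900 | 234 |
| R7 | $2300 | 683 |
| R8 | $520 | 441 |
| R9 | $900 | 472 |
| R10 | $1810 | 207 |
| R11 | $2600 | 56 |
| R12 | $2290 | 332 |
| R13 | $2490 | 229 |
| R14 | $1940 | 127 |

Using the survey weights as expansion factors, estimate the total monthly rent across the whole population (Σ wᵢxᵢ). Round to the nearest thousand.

8147000

Weighted total = 8147220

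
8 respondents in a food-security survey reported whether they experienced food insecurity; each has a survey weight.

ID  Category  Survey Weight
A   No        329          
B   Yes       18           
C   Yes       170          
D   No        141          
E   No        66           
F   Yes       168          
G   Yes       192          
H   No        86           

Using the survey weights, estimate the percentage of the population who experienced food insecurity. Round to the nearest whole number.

47

Sum of weights for 'Yes' = 18 + 170 + 168 + 192 = 548
Total weight = 329 + 18 + 170 + 141 + 66 + 168 + 192 + 86 = 1170
Weighted proportion = 548 / 1170 = 0.46837607 → 46.837607%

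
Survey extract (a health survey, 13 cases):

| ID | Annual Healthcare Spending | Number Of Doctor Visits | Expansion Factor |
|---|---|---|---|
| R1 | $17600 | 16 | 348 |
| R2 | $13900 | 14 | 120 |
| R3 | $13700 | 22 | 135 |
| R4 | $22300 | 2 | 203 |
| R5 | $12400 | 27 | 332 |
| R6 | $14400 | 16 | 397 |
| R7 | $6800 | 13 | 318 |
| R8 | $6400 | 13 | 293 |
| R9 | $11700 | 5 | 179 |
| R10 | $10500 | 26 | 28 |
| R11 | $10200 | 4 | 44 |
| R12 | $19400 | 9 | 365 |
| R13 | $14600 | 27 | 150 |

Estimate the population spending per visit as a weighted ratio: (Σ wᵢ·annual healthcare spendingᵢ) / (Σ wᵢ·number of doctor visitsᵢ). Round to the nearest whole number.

Σ wᵢ·y = 40148500
Σ wᵢ·x = 43017
Ratio = 40148500 / 43017 = 933.31706

933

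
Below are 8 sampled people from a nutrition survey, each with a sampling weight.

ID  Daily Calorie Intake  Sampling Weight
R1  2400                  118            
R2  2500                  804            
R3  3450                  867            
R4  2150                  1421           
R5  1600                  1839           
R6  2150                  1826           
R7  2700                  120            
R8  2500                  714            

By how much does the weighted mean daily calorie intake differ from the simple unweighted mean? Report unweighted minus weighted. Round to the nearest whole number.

Unweighted sum = 2400 + 2500 + 3450 + 2150 + 1600 + 2150 + 2700 + 2500 = 19450
Unweighted mean = 19450 / 8 = 2431.25
Weighted sum = 2400×118 + 2500×804 + 3450×867 + 2150×1421 + 1600×1839 + 2150×1826 + 2700×120 + 2500×714
  = 283200 + 2010000 + 2991150 + 3055150 + 2942400 + 3925900 + 324000 + 1785000 = 17316800
Sum of weights = 118 + 804 + 867 + 1421 + 1839 + 1826 + 120 + 714 = 7709
Weighted mean = 17316800 / 7709 = 2246.3095
Difference (unweighted minus weighted) = 184.94049

185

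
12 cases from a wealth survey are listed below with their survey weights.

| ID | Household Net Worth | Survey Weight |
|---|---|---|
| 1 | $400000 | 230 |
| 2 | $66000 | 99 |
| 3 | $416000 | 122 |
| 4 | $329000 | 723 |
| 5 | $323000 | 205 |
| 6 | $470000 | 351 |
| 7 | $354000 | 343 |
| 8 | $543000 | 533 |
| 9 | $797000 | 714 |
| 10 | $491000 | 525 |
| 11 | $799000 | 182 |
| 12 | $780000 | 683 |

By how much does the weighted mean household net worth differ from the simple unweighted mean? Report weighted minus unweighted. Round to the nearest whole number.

Unweighted sum = 400000 + 66000 + 416000 + 329000 + 323000 + 470000 + 354000 + 543000 + 797000 + 491000 + 799000 + 780000 = 5768000
Unweighted mean = 5768000 / 12 = 480666.67
Weighted sum = 400000×230 + 66000×99 + 416000×122 + 329000×723 + 323000×205 + 470000×351 + 354000×343 + 543000×533 + 797000×714 + 491000×525 + 799000×182 + 780000×683
  = 92000000 + 6534000 + 50752000 + 237867000 + 66215000 + 164970000 + 121422000 + 289419000 + 569058000 + 257775000 + 145418000 + 532740000 = 2534170000
Sum of weights = 4710
Weighted mean = 2534170000 / 4710 = 538040.34
Difference (weighted minus unweighted) = 57373.673

57374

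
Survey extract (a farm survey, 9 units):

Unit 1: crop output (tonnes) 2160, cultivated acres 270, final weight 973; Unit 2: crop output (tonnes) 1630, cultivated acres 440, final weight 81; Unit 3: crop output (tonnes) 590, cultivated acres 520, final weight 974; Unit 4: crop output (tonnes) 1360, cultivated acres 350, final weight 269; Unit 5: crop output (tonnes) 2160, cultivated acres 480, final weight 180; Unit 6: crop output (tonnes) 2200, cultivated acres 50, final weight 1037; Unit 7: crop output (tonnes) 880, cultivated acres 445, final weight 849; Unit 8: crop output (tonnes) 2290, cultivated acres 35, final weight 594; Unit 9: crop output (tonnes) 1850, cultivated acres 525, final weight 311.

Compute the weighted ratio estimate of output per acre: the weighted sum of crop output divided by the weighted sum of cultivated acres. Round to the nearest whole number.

Σ wᵢ·y = 8527140
Σ wᵢ·x = 270×973 + 440×81 + 520×974 + 350×269 + 480×180 + 50×1037 + 445×849 + 35×594 + 525×311
  = 262710 + 35640 + 506480 + 94150 + 86400 + 51850 + 377805 + 20790 + 163275 = 1599100
Ratio = 8527140 / 1599100 = 5.332462

5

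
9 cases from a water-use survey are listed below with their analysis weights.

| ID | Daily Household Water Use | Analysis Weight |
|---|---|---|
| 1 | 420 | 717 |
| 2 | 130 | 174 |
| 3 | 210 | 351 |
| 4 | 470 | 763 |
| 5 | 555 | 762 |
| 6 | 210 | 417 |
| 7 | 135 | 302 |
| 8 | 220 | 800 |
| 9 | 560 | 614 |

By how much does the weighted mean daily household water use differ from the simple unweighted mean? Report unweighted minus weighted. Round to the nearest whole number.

-50

Unweighted sum = 420 + 130 + 210 + 470 + 555 + 210 + 135 + 220 + 560 = 2910
Unweighted mean = 2910 / 9 = 323.33333
Weighted sum = 420×717 + 130×174 + 210×351 + 470×763 + 555×762 + 210×417 + 135×302 + 220×800 + 560×614
  = 1827170
Sum of weights = 717 + 174 + 351 + 763 + 762 + 417 + 302 + 800 + 614 = 4900
Weighted mean = 1827170 / 4900 = 372.89184
Difference (unweighted minus weighted) = -49.558503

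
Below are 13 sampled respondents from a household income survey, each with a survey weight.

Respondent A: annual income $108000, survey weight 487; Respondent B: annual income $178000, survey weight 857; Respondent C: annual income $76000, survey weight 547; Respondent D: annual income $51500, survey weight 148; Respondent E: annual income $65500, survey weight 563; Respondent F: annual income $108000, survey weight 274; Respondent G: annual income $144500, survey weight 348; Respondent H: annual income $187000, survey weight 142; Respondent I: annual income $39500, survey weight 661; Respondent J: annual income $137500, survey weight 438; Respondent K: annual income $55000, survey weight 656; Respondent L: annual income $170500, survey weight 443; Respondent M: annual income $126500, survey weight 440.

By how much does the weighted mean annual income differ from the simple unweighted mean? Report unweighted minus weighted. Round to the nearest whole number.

Unweighted sum = 1447500
Unweighted mean = 1447500 / 13 = 111346.15
Weighted sum = 651250500
Sum of weights = 6004
Weighted mean = 651250500 / 6004 = 108469.44
Difference (unweighted minus weighted) = 2876.7168

2877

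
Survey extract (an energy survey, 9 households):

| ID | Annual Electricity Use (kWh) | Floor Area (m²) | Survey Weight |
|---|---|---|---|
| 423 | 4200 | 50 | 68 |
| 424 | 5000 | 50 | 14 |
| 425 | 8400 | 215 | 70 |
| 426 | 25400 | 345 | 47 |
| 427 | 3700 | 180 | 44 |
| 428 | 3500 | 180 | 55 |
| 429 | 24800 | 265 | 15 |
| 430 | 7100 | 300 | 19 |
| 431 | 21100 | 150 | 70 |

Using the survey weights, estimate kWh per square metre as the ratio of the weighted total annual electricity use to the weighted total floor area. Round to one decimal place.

Σ wᵢ·y = 4200×68 + 5000×14 + 8400×70 + 25400×47 + 3700×44 + 3500×55 + 24800×15 + 7100×19 + 21100×70
  = 285600 + 70000 + 588000 + 1193800 + 162800 + 192500 + 372000 + 134900 + 1477000 = 4476600
Σ wᵢ·x = 50×68 + 50×14 + 215×70 + 345×47 + 180×44 + 180×55 + 265×15 + 300×19 + 150×70
  = 3400 + 700 + 15050 + 16215 + 7920 + 9900 + 3975 + 5700 + 10500 = 73360
Ratio = 4476600 / 73360 = 61.022356

61.0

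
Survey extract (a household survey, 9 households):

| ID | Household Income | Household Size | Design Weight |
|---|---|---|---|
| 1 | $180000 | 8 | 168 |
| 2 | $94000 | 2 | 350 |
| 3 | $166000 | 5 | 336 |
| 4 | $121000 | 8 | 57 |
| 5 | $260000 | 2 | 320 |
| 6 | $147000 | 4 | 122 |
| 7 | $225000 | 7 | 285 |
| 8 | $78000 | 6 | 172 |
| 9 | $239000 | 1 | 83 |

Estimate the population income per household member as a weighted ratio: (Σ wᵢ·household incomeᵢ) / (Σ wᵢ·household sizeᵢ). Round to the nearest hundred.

38500

Σ wᵢ·y = 180000×168 + 94000×350 + 166000×336 + 121000×57 + 260000×320 + 147000×122 + 225000×285 + 78000×172 + 239000×83
  = 324325000
Σ wᵢ·x = 8×168 + 2×350 + 5×336 + 8×57 + 2×320 + 4×122 + 7×285 + 6×172 + 1×83
  = 1344 + 700 + 1680 + 456 + 640 + 488 + 1995 + 1032 + 83 = 8418
Ratio = 324325000 / 8418 = 38527.56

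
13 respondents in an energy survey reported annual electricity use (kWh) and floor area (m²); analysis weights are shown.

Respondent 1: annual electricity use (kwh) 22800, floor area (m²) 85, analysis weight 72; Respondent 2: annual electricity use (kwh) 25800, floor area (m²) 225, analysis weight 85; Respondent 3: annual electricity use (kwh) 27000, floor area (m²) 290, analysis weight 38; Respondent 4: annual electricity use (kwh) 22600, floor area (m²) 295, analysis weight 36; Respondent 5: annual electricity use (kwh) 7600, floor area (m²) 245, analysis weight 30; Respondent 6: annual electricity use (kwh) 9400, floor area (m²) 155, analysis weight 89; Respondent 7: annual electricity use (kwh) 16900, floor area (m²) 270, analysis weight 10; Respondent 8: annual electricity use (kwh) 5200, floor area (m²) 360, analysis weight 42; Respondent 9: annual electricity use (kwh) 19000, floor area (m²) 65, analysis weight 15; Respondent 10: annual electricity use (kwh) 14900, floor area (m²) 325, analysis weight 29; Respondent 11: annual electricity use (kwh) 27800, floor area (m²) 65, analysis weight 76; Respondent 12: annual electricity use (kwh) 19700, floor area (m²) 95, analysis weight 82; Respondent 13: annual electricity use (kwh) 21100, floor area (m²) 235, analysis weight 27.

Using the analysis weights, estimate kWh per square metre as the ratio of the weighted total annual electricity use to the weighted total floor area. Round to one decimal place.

Σ wᵢ·y = 12141200
Σ wᵢ·x = 115325
Ratio = 12141200 / 115325 = 105.27813

105.3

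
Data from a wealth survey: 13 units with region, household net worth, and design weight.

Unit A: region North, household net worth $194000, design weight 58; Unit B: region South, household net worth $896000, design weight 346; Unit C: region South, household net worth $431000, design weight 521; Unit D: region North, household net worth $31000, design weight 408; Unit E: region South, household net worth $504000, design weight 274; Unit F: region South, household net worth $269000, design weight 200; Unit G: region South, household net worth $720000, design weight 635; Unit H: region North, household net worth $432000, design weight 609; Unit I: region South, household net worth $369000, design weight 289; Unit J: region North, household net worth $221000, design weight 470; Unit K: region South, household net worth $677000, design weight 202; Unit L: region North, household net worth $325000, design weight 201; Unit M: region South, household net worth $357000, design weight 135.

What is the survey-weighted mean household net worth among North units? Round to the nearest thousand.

North rows: A, D, H, J, L
Weighted sum = 194000×58 + 31000×408 + 432000×609 + 221000×470 + 325000×201
  = 456183000
Sum of weights = 1746
Weighted mean = 456183000 / 1746 = 261273.2

261000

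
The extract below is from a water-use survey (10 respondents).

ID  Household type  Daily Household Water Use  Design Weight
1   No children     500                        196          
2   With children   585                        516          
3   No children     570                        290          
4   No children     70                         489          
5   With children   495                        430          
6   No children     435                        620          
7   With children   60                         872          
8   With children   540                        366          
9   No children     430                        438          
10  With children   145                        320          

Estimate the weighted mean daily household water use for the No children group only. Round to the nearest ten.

No children rows: 1, 3, 4, 6, 9
Weighted sum = 755570
Sum of weights = 2033
Weighted mean = 755570 / 2033 = 371.65273

370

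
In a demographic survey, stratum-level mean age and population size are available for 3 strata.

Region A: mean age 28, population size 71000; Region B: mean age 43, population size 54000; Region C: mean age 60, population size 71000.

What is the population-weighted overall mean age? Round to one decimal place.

Σ Nₕ·x̄ₕ = 28×71000 + 43×54000 + 60×71000
  = 1988000 + 2322000 + 4260000 = 8570000
Σ Nₕ = 71000 + 54000 + 71000 = 196000
Overall mean = 8570000 / 196000 = 43.72449

43.7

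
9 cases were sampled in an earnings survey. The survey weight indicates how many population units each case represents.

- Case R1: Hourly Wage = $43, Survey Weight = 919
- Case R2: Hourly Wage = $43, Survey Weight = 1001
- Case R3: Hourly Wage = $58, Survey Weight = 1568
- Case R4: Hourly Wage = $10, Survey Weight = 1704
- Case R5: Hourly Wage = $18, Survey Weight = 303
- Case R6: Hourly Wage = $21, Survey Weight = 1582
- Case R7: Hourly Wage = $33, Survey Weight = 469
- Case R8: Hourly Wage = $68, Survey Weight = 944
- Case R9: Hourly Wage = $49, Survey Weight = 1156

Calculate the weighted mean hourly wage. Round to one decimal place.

Weighted sum = 43×919 + 43×1001 + 58×1568 + 10×1704 + 18×303 + 21×1582 + 33×469 + 68×944 + 49×1156
  = 39517 + 43043 + 90944 + 17040 + 5454 + 33222 + 15477 + 64192 + 56644 = 365533
Sum of weights = 919 + 1001 + 1568 + 1704 + 303 + 1582 + 469 + 944 + 1156 = 9646
Weighted mean = 365533 / 9646 = 37.894775

37.9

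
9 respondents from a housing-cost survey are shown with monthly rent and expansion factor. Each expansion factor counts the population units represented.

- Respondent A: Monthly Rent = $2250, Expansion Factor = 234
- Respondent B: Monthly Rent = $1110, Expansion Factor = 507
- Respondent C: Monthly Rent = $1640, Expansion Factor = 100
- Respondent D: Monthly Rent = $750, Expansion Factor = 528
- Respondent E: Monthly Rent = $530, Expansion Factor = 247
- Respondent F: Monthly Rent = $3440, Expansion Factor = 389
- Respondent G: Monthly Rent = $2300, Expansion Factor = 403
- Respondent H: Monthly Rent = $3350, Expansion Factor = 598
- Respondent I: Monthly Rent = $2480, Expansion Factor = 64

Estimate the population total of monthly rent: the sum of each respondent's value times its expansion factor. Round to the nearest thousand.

Weighted total = 2250×234 + 1110×507 + 1640×100 + 750×528 + 530×247 + 3440×389 + 2300×403 + 3350×598 + 2480×64
  = 526500 + 562770 + 164000 + 396000 + 130910 + 1338160 + 926900 + 2003300 + 158720 = 6207260

6207000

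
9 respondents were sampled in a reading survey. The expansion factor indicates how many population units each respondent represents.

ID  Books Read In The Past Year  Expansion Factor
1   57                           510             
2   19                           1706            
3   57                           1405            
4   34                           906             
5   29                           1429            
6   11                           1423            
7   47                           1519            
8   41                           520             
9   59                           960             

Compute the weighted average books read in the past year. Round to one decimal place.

36.5

Weighted sum = 57×510 + 19×1706 + 57×1405 + 34×906 + 29×1429 + 11×1423 + 47×1519 + 41×520 + 59×960
  = 29070 + 32414 + 80085 + 30804 + 41441 + 15653 + 71393 + 21320 + 56640 = 378820
Sum of weights = 510 + 1706 + 1405 + 906 + 1429 + 1423 + 1519 + 520 + 960 = 10378
Weighted mean = 378820 / 10378 = 36.502216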